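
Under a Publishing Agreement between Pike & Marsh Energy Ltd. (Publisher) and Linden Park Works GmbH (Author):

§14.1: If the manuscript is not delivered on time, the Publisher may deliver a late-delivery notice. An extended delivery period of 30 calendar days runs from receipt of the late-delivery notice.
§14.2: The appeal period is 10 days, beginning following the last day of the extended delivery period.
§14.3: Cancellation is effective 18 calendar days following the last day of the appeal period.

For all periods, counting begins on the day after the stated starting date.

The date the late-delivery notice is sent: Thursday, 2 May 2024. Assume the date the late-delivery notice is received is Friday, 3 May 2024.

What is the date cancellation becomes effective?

30 June 2024

The last day of the extended delivery period: 3 May 2024 + 30 days = 2 June 2024.
Adding 10 calendar days to 2 June 2024 gives 12 June 2024, which is the last day of the appeal period.
The date cancellation becomes effective: 18 calendar days after 12 June 2024 is 30 June 2024.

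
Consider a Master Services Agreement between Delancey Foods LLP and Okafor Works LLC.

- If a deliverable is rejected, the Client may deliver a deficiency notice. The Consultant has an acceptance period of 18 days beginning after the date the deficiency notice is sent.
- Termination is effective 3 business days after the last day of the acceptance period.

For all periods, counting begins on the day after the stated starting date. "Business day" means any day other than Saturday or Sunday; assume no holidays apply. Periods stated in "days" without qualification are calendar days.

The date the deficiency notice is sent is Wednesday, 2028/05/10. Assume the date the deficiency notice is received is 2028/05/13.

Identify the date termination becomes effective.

Adding 18 calendar days to 2028/05/10 gives 2028/05/28, which is the last day of the acceptance period.
The date termination becomes effective: counting 3 business days from Sunday, 2028/05/28 (May 29, May 30, May 31, skipping weekends) reaches Wednesday, 2028/05/31.

2028/05/31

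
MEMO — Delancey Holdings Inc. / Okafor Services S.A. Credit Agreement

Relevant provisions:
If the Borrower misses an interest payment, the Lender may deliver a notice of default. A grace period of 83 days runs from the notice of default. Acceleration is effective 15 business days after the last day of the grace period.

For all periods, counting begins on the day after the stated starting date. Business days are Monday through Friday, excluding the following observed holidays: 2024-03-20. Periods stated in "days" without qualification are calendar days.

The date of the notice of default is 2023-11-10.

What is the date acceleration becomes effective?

2024-02-22

The last day of the grace period: 83 calendar days after 2023-11-10 is 2024-02-01.
The date acceleration becomes effective: counting 15 business days from Thursday, 2024-02-01 (Feb 2, Feb 5, Feb 6, Feb 7, …, Feb 20, Feb 21, Feb 22, skipping weekends) reaches Thursday, 2024-02-22.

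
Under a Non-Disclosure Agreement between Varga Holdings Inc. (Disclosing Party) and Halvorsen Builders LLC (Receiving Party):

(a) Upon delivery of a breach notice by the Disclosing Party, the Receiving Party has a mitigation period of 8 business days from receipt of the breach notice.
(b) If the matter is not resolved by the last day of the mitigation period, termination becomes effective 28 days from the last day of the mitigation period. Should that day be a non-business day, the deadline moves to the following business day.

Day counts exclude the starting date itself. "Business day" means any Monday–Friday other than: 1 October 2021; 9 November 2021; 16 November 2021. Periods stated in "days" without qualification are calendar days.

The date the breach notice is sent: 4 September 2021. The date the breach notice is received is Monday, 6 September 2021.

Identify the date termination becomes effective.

The last day of the mitigation period: counting 8 business days from Monday, 6 September 2021 (Sep 7, Sep 8, Sep 9, Sep 10, Sep 13, Sep 14, Sep 15, Sep 16, skipping weekends) reaches Thursday, 16 September 2021.
Adding 28 calendar days to 16 September 2021 gives 14 October 2021, which is the date termination becomes effective. 14 October 2021 is a Thursday and is not a listed holiday, so no roll-forward applies.

14 October 2021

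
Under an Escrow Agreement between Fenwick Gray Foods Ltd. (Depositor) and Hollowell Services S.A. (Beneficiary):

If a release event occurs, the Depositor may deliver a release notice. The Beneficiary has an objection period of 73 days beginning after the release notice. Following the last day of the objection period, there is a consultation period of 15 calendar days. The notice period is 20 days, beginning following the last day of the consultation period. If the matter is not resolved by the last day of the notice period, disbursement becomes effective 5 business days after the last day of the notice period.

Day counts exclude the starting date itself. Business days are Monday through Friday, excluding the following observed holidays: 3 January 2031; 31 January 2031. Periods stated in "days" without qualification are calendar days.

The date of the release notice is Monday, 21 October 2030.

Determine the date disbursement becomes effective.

The last day of the objection period: 73 calendar days after 21 October 2030 is 2 January 2031.
The last day of the consultation period: 15 calendar days after 2 January 2031 is 17 January 2031.
The last day of the notice period: 17 January 2031 + 20 days = 6 February 2031.
The date disbursement becomes effective: counting 5 business days from Thursday, 6 February 2031 (Feb 7, Feb 10, Feb 11, Feb 12, Feb 13, skipping weekends) reaches Thursday, 13 February 2031.

13 February 2031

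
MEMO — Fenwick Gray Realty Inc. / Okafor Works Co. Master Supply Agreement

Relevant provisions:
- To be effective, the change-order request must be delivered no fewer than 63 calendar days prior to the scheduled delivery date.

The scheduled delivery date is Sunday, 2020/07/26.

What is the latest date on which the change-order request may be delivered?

Counting back 63 calendar days from 2020/07/26 gives 2020/05/24.

2020/05/24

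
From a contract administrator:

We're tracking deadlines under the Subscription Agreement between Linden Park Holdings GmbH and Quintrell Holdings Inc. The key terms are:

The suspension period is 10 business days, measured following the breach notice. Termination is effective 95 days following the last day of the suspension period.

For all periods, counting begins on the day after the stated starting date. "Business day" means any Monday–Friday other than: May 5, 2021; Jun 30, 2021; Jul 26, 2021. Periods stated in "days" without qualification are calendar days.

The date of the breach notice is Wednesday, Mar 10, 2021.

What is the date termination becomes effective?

Jun 27, 2021

The last day of the suspension period: 10 business days after Wednesday, Mar 10, 2021, skipping weekends — Mar 11, Mar 12, Mar 15, Mar 16, Mar 17, Mar 18, Mar 19, Mar 22, Mar 23, Mar 24 — lands on Wednesday, Mar 24, 2021.
The date termination becomes effective: Mar 24, 2021 + 95 days = Jun 27, 2021.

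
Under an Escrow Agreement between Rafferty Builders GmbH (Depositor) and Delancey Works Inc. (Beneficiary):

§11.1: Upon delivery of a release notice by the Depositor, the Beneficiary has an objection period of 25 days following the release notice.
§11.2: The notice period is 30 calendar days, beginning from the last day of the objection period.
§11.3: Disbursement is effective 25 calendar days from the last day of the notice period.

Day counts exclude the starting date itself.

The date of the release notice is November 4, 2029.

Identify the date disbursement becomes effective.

January 23, 2030

The last day of the objection period: November 4, 2029 + 25 days = November 29, 2029.
Adding 30 calendar days to November 29, 2029 gives December 29, 2029, which is the last day of the notice period.
The date disbursement becomes effective: 25 calendar days after December 29, 2029 is January 23, 2030.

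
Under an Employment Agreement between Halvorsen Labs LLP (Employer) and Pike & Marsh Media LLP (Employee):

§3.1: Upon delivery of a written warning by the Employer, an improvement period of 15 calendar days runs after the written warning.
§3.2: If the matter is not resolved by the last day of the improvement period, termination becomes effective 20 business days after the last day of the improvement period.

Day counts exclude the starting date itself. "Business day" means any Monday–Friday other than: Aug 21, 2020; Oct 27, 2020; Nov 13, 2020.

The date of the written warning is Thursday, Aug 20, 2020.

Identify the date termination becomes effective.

Adding 15 calendar days to Aug 20, 2020 gives Sep 4, 2020, which is the last day of the improvement period.
From Friday, Sep 4, 2020, 20 business days (Sep 7, Sep 8, Sep 9, Sep 10, …, Sep 30, Oct 1, Oct 2, skipping weekends) brings us to Friday, Oct 2, 2020, which is the date termination becomes effective.

Oct 2, 2020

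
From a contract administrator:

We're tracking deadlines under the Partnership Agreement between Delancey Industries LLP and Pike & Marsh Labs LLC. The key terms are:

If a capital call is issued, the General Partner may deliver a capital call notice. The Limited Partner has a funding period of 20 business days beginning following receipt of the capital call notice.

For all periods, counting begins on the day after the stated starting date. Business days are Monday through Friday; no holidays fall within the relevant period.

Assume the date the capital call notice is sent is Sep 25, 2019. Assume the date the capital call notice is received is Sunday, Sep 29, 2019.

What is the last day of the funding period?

The last day of the funding period: counting 20 business days from Sunday, Sep 29, 2019 (Sep 30, Oct 1, Oct 2, Oct 3, …, Oct 23, Oct 24, Oct 25, skipping weekends) reaches Friday, Oct 25, 2019.

Oct 25, 2019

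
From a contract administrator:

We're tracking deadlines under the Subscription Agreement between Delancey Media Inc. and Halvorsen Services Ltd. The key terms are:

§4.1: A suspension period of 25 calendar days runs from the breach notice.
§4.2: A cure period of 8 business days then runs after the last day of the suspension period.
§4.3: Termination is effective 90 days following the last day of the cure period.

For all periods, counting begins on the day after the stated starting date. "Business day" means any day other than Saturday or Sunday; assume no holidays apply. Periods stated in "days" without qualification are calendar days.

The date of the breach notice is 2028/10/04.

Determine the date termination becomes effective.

2029/02/06

The last day of the suspension period: 2028/10/04 + 25 days = 2028/10/29.
The last day of the cure period: 8 business days after Sunday, 2028/10/29, skipping weekends — Oct 30, Oct 31, Nov 1, Nov 2, Nov 3, Nov 6, Nov 7, Nov 8 — lands on Wednesday, 2028/11/08.
The date termination becomes effective: 2028/11/08 + 90 days = 2029/02/06.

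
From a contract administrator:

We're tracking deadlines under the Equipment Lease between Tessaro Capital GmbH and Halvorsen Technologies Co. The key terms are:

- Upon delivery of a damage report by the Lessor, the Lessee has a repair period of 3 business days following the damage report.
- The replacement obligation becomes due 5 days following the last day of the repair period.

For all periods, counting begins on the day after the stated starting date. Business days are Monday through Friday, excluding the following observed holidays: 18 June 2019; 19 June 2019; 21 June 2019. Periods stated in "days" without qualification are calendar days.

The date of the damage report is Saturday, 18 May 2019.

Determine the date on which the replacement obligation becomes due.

27 May 2019

The last day of the repair period: 3 business days after Saturday, 18 May 2019, skipping weekends — May 20, May 21, May 22 — lands on Wednesday, 22 May 2019.
Adding 5 calendar days to 22 May 2019 gives 27 May 2019, which is the date on which the replacement obligation becomes due.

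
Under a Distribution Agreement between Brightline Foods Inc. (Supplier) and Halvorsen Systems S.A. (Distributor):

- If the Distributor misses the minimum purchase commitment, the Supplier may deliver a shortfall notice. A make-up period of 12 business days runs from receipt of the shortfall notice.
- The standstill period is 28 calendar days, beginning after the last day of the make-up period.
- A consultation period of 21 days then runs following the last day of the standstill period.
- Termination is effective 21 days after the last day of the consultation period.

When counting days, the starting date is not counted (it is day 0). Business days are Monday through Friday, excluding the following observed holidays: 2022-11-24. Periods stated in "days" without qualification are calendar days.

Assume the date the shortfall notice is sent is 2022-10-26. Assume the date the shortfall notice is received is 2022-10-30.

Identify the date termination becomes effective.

2023-01-24

The last day of the make-up period: 12 business days after Sunday, 2022-10-30, skipping weekends — Oct 31, Nov 1, Nov 2, Nov 3, …, Nov 11, Nov 14, Nov 15 — lands on Tuesday, 2022-11-15.
The last day of the standstill period: 2022-11-15 + 28 days = 2022-12-13.
The last day of the consultation period: 2022-12-13 + 21 days = 2023-01-03.
The date termination becomes effective: 2023-01-03 + 21 days = 2023-01-24.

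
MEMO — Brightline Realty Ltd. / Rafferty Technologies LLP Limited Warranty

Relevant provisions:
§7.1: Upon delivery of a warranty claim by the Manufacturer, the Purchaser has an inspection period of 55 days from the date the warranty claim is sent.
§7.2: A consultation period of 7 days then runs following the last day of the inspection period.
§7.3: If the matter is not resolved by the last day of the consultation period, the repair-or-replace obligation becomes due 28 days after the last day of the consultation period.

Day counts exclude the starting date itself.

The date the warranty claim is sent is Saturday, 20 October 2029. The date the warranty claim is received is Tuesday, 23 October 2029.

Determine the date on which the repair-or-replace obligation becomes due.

18 January 2030

The last day of the inspection period: 20 October 2029 + 55 days = 14 December 2029.
The last day of the consultation period: 7 calendar days after 14 December 2029 is 21 December 2029.
The date on which the repair-or-replace obligation becomes due: 21 December 2029 + 28 days = 18 January 2030.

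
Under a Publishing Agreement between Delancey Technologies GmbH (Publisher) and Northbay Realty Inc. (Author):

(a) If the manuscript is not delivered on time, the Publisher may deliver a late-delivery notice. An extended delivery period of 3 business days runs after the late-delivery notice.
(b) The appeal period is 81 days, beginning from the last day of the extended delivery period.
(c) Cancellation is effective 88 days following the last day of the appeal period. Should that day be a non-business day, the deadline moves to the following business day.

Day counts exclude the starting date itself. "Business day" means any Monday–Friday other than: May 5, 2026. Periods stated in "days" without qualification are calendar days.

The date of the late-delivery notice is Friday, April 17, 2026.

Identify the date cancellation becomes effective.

October 8, 2026

From Friday, April 17, 2026, 3 business days (Apr 20, Apr 21, Apr 22, skipping weekends) brings us to Wednesday, April 22, 2026, which is the last day of the extended delivery period.
The last day of the appeal period: April 22, 2026 + 81 days = July 12, 2026.
Adding 88 calendar days to July 12, 2026 gives October 8, 2026, which is the date cancellation becomes effective. October 8, 2026 is a Thursday and is not a listed holiday, so no roll-forward applies.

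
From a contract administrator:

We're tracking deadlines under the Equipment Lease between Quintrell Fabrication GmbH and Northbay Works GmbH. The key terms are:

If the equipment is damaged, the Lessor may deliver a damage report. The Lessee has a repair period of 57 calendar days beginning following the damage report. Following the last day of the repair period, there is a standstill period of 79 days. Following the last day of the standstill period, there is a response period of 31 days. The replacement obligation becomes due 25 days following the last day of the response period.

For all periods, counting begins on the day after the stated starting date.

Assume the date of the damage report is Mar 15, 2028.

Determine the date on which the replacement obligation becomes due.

The last day of the repair period: 57 calendar days after Mar 15, 2028 is May 11, 2028.
The last day of the standstill period: 79 calendar days after May 11, 2028 is Jul 29, 2028.
Adding 31 calendar days to Jul 29, 2028 gives Aug 29, 2028, which is the last day of the response period.
The date on which the replacement obligation becomes due: Aug 29, 2028 + 25 days = Sep 23, 2028.

Sep 23, 2028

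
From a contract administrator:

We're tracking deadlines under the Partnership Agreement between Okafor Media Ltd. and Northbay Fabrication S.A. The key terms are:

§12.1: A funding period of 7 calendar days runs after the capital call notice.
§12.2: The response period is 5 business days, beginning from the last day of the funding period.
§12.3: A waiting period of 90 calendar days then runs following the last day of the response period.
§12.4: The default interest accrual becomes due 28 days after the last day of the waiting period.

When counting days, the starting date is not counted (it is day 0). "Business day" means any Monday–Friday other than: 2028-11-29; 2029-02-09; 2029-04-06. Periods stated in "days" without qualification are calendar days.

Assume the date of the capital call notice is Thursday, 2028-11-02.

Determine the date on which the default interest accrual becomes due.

The last day of the funding period: 2028-11-02 + 7 days = 2028-11-09.
The last day of the response period: 5 business days after Thursday, 2028-11-09, skipping weekends — Nov 10, Nov 13, Nov 14, Nov 15, Nov 16 — lands on Thursday, 2028-11-16.
The last day of the waiting period: 90 calendar days after 2028-11-16 is 2029-02-14.
Adding 28 calendar days to 2029-02-14 gives 2029-03-14, which is the date on which the default interest accrual becomes due.

2029-03-14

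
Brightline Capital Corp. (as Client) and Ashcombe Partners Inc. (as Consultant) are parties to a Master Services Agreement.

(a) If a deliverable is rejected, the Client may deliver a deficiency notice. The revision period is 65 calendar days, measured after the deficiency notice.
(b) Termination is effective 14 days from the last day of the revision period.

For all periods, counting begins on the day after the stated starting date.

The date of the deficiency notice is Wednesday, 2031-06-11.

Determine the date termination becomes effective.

Adding 65 calendar days to 2031-06-11 gives 2031-08-15, which is the last day of the revision period.
Adding 14 calendar days to 2031-08-15 gives 2031-08-29, which is the date termination becomes effective.

2031-08-29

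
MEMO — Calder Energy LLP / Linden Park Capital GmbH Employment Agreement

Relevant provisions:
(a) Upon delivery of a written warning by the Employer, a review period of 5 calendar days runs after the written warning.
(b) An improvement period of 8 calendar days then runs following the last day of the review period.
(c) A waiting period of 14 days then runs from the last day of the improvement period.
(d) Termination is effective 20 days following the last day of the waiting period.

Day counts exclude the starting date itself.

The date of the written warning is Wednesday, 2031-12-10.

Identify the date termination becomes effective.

Adding 5 calendar days to 2031-12-10 gives 2031-12-15, which is the last day of the review period.
The last day of the improvement period: 2031-12-15 + 8 days = 2031-12-23.
The last day of the waiting period: 14 calendar days after 2031-12-23 is 2032-01-06.
The date termination becomes effective: 2032-01-06 + 20 days = 2032-01-26.

2032-01-26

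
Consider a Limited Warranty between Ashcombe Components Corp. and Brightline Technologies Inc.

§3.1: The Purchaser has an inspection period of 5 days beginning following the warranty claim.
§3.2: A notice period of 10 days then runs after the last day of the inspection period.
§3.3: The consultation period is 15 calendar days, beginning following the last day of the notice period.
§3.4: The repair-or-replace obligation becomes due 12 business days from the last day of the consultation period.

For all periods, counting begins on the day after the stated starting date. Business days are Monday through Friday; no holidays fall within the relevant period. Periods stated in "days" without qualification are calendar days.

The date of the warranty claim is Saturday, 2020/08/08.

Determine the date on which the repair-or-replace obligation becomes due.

The last day of the inspection period: 5 calendar days after 2020/08/08 is 2020/08/13.
The last day of the notice period: 2020/08/13 + 10 days = 2020/08/23.
The last day of the consultation period: 2020/08/23 + 15 days = 2020/09/07.
The date on which the repair-or-replace obligation becomes due: counting 12 business days from Monday, 2020/09/07 (Sep 8, Sep 9, Sep 10, Sep 11, …, Sep 21, Sep 22, Sep 23, skipping weekends) reaches Wednesday, 2020/09/23.

2020/09/23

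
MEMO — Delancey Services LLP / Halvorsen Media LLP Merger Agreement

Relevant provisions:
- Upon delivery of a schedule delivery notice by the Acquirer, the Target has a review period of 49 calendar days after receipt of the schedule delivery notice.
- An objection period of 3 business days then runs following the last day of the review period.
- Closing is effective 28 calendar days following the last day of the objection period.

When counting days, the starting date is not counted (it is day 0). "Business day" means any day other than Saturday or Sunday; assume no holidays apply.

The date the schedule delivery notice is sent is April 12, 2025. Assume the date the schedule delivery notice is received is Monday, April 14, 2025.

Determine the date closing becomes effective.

July 3, 2025

Adding 49 calendar days to April 14, 2025 gives June 2, 2025, which is the last day of the review period.
From Monday, June 2, 2025, 3 business days (Jun 3, Jun 4, Jun 5, skipping weekends) brings us to Thursday, June 5, 2025, which is the last day of the objection period.
The date closing becomes effective: 28 calendar days after June 5, 2025 is July 3, 2025.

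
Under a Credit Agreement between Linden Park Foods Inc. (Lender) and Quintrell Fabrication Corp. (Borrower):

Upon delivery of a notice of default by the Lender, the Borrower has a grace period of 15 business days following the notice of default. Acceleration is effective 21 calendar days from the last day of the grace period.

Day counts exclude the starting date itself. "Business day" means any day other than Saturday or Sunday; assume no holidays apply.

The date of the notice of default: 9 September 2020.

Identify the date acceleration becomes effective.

21 October 2020

The last day of the grace period: counting 15 business days from Wednesday, 9 September 2020 (Sep 10, Sep 11, Sep 14, Sep 15, …, Sep 28, Sep 29, Sep 30, skipping weekends) reaches Wednesday, 30 September 2020.
The date acceleration becomes effective: 21 calendar days after 30 September 2020 is 21 October 2020.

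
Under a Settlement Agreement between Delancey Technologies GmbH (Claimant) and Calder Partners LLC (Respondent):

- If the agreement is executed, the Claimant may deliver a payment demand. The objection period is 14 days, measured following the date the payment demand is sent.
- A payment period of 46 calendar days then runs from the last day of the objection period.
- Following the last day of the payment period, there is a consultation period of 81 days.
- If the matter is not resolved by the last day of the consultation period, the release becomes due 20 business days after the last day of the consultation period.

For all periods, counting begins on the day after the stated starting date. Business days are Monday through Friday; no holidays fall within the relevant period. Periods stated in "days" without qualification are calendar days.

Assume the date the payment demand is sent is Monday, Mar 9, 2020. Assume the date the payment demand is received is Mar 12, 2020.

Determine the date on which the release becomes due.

Aug 25, 2020

Adding 14 calendar days to Mar 9, 2020 gives Mar 23, 2020, which is the last day of the objection period.
Adding 46 calendar days to Mar 23, 2020 gives May 8, 2020, which is the last day of the payment period.
The last day of the consultation period: 81 calendar days after May 8, 2020 is Jul 28, 2020.
The date on which the release becomes due: counting 20 business days from Tuesday, Jul 28, 2020 (Jul 29, Jul 30, Jul 31, Aug 3, …, Aug 21, Aug 24, Aug 25, skipping weekends) reaches Tuesday, Aug 25, 2020.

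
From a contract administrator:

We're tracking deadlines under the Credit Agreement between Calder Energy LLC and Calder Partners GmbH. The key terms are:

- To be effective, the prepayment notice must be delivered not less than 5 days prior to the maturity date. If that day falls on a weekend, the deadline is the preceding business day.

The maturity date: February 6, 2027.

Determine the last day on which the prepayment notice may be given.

February 1, 2027

Counting back 5 calendar days from February 6, 2027 gives February 1, 2027. That is a Monday, so no adjustment is needed.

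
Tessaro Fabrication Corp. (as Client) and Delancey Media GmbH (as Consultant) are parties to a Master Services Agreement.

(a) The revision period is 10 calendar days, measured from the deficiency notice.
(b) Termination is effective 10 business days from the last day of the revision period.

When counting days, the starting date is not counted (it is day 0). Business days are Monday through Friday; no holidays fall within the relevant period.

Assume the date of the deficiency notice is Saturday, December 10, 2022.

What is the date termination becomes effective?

January 3, 2023

The last day of the revision period: 10 calendar days after December 10, 2022 is December 20, 2022.
From Tuesday, December 20, 2022, 10 business days (Dec 21, Dec 22, Dec 23, Dec 26, Dec 27, Dec 28, Dec 29, Dec 30, Jan 2, Jan 3, skipping weekends) brings us to Tuesday, January 3, 2023, which is the date termination becomes effective.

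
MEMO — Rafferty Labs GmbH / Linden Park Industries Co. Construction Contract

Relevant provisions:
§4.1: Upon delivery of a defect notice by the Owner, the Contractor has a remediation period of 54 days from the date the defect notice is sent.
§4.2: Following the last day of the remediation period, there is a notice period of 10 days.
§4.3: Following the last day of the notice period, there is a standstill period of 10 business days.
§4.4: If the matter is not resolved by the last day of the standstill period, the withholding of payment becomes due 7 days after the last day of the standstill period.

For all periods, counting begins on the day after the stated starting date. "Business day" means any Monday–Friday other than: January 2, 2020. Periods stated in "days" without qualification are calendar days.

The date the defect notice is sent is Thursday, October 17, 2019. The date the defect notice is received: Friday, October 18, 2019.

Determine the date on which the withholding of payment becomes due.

Adding 54 calendar days to October 17, 2019 gives December 10, 2019, which is the last day of the remediation period.
Adding 10 calendar days to December 10, 2019 gives December 20, 2019, which is the last day of the notice period.
The last day of the standstill period: 10 business days after Friday, December 20, 2019, skipping weekends and the listed holiday on Jan 2 — Dec 23, Dec 24, Dec 25, Dec 26, Dec 27, Dec 30, Dec 31, Jan 1, Jan 3, Jan 6 — lands on Monday, January 6, 2020.
Adding 7 calendar days to January 6, 2020 gives January 13, 2020, which is the date on which the withholding of payment becomes due.

January 13, 2020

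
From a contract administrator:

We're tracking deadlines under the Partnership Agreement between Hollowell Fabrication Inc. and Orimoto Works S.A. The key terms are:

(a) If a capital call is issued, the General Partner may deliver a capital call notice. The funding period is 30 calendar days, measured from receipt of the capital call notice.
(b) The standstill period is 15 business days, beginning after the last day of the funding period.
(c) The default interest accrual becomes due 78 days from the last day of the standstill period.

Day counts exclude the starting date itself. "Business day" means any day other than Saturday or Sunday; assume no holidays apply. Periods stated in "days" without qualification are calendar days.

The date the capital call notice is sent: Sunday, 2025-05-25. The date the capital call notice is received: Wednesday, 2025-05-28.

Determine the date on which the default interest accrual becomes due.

2025-10-04

The last day of the funding period: 30 calendar days after 2025-05-28 is 2025-06-27.
From Friday, 2025-06-27, 15 business days (Jun 30, Jul 1, Jul 2, Jul 3, …, Jul 16, Jul 17, Jul 18, skipping weekends) brings us to Friday, 2025-07-18, which is the last day of the standstill period.
Adding 78 calendar days to 2025-07-18 gives 2025-10-04, which is the date on which the default interest accrual becomes due.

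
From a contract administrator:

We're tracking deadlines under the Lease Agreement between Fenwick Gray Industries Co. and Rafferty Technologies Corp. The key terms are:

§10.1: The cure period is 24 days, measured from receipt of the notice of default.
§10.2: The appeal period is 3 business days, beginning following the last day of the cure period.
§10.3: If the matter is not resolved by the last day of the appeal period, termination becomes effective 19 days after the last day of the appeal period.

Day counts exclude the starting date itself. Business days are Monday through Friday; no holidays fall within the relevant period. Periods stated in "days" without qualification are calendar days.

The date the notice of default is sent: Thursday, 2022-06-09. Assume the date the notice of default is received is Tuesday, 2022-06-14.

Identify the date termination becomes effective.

Adding 24 calendar days to 2022-06-14 gives 2022-07-08, which is the last day of the cure period.
From Friday, 2022-07-08, 3 business days (Jul 11, Jul 12, Jul 13, skipping weekends) brings us to Wednesday, 2022-07-13, which is the last day of the appeal period.
Adding 19 calendar days to 2022-07-13 gives 2022-08-01, which is the date termination becomes effective.

2022-08-01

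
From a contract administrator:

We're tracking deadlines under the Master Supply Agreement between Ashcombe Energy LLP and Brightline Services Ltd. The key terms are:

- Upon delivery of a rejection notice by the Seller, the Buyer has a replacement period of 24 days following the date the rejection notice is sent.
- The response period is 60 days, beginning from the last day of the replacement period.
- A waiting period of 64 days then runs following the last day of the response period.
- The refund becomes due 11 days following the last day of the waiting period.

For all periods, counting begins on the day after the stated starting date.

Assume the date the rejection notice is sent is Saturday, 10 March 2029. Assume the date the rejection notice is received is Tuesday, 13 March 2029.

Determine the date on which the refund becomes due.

16 August 2029

The last day of the replacement period: 10 March 2029 + 24 days = 3 April 2029.
The last day of the response period: 3 April 2029 + 60 days = 2 June 2029.
Adding 64 calendar days to 2 June 2029 gives 5 August 2029, which is the last day of the waiting period.
The date on which the refund becomes due: 5 August 2029 + 11 days = 16 August 2029.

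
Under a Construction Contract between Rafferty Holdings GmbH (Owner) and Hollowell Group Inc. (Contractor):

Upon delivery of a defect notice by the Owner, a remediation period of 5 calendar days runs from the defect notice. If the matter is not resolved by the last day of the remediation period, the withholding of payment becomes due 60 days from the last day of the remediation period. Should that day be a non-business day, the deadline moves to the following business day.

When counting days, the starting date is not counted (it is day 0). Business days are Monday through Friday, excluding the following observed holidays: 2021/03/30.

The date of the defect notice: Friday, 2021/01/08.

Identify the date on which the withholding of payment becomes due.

2021/03/15

Adding 5 calendar days to 2021/01/08 gives 2021/01/13, which is the last day of the remediation period.
Adding 60 calendar days to 2021/01/13 gives 2021/03/14, which is the date on which the withholding of payment becomes due. That falls on a Sunday, so it rolls to the next business day, Monday, 2021/03/15.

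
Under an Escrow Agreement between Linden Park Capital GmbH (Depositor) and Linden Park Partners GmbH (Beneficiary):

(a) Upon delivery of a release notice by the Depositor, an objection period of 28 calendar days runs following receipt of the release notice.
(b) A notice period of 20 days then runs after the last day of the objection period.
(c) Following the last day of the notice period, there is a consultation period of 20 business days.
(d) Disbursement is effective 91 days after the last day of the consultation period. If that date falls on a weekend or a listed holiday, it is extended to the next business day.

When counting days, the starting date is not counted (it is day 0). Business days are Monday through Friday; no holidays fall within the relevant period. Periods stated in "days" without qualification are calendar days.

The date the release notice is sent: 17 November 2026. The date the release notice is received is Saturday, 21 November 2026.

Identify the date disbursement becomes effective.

The last day of the objection period: 28 calendar days after 21 November 2026 is 19 December 2026.
The last day of the notice period: 20 calendar days after 19 December 2026 is 8 January 2027.
From Friday, 8 January 2027, 20 business days (Jan 11, Jan 12, Jan 13, Jan 14, …, Feb 3, Feb 4, Feb 5, skipping weekends) brings us to Friday, 5 February 2027, which is the last day of the consultation period.
The date disbursement becomes effective: 91 calendar days after 5 February 2027 is 7 May 2027. 7 May 2027 is a Friday, so no roll-forward applies.

7 May 2027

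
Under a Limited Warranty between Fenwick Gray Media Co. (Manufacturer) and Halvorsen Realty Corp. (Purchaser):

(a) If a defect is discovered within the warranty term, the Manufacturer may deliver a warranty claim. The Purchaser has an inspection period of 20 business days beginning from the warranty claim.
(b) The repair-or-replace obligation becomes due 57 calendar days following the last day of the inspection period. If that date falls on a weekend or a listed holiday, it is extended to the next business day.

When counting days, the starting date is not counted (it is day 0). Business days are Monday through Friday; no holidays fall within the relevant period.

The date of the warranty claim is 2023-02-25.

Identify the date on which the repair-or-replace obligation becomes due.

The last day of the inspection period: counting 20 business days from Saturday, 2023-02-25 (Feb 27, Feb 28, Mar 1, Mar 2, …, Mar 22, Mar 23, Mar 24, skipping weekends) reaches Friday, 2023-03-24.
The date on which the repair-or-replace obligation becomes due: 57 calendar days after 2023-03-24 is 2023-05-20. That falls on a Saturday, so it rolls to the next business day, Monday, 2023-05-22.

2023-05-22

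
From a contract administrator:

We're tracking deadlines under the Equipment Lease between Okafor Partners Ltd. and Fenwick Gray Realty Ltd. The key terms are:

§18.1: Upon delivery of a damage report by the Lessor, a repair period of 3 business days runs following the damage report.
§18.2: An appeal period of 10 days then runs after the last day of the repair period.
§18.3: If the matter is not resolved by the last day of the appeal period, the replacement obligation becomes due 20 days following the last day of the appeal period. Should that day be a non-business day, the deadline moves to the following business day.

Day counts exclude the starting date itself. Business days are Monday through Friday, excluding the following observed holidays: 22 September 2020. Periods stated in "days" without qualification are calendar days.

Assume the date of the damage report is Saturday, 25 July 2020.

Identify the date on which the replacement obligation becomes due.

28 August 2020

The last day of the repair period: 3 business days after Saturday, 25 July 2020, skipping weekends — Jul 27, Jul 28, Jul 29 — lands on Wednesday, 29 July 2020.
The last day of the appeal period: 29 July 2020 + 10 days = 8 August 2020.
Adding 20 calendar days to 8 August 2020 gives 28 August 2020, which is the date on which the replacement obligation becomes due. 28 August 2020 is a Friday and is not a listed holiday, so no roll-forward applies.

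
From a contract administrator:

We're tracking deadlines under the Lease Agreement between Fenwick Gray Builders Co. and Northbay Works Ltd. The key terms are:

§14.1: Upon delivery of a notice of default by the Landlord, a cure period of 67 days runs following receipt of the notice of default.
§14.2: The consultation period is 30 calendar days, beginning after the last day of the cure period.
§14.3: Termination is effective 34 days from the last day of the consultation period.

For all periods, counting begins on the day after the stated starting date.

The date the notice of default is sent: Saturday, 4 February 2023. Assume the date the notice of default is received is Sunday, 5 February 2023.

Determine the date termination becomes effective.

The last day of the cure period: 5 February 2023 + 67 days = 13 April 2023.
The last day of the consultation period: 30 calendar days after 13 April 2023 is 13 May 2023.
The date termination becomes effective: 34 calendar days after 13 May 2023 is 16 June 2023.

16 June 2023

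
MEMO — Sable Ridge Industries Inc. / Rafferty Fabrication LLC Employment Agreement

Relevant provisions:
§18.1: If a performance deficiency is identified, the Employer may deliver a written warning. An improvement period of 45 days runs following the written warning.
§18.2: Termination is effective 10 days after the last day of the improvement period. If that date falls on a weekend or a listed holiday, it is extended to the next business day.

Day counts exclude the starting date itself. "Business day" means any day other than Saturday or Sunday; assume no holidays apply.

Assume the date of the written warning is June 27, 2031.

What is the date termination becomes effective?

The last day of the improvement period: June 27, 2031 + 45 days = August 11, 2031.
The date termination becomes effective: 10 calendar days after August 11, 2031 is August 21, 2031. August 21, 2031 is a Thursday, so no roll-forward applies.

August 21, 2031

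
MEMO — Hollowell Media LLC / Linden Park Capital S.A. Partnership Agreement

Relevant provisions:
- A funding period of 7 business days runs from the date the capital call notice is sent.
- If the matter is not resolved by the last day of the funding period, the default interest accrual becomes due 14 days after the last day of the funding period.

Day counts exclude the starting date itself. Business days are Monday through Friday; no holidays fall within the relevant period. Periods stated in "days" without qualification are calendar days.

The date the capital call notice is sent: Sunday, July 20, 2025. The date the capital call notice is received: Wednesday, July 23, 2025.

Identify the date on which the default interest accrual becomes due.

August 12, 2025

From Sunday, July 20, 2025, 7 business days (Jul 21, Jul 22, Jul 23, Jul 24, Jul 25, Jul 28, Jul 29, skipping weekends) brings us to Tuesday, July 29, 2025, which is the last day of the funding period.
The date on which the default interest accrual becomes due: 14 calendar days after July 29, 2025 is August 12, 2025.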